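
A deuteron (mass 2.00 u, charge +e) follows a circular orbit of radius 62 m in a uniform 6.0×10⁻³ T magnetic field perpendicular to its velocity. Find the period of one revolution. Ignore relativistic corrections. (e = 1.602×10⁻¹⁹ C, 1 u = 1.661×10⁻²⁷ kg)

T ≈ 2.2×10⁻⁵ s

The cyclotron period depends only on m, q, B: T = 2πm/(|q|B).
T = 2π(3.322×10⁻²⁷)/((1.602×10⁻¹⁹)(6.0×10⁻³)) ≈ 2.2×10⁻⁵ s.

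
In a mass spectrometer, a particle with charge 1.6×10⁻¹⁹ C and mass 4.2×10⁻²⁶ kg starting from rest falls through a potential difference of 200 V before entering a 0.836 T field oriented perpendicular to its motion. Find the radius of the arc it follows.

r ≈ 0.0123 m

Acceleration: |q|V = ½mv² ⇒ v = √(2|q|V/m) = √(2·1.6×10⁻¹⁹·200/4.2×10⁻²⁶) ≈ 3.904×10⁴ m/s.
In the field: r = mv/(|q|B) = (4.2×10⁻²⁶)(3.904×10⁴)/((1.6×10⁻¹⁹)(0.836)) ≈ 0.0123 m.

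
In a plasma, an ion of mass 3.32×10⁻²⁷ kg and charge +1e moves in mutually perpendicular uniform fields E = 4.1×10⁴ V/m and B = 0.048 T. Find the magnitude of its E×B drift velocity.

The E×B drift speed is v_d = E/B.
v_d = 4.1×10⁴/0.048 = 8.5×10⁵ m/s.

v_d ≈ 8.5×10⁵ m/s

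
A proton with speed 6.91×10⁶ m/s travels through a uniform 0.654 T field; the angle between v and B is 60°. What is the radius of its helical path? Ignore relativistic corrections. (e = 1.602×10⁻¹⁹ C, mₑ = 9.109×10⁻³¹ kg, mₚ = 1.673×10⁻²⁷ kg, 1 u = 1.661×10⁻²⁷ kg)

v⊥ = v sinθ = 6.91×10⁶·sin60° ≈ 5.984×10⁶ m/s.
r = m v⊥/(|q|B) = (1.673×10⁻²⁷)(5.984×10⁶)/((1.602×10⁻¹⁹)(0.654)) ≈ 0.0956 m.

r ≈ 0.0956 m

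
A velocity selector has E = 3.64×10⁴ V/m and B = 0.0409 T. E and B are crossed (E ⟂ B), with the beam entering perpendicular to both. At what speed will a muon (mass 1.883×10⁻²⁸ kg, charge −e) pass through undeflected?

Straight-line motion ⇒ electric and magnetic forces cancel, so E = vB.
v = E/B = 3.64×10⁴/0.0409 = 8.90×10⁵ m/s.

v = 8.90×10⁵ m/s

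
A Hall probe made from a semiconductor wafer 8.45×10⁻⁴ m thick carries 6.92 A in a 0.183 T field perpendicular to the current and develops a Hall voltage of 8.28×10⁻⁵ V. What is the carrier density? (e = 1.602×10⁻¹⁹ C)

From V_H = IB/(n e t), n = IB/(V_H e t).
n = (6.92)(0.183)/((8.28×10⁻⁵)(1.602×10⁻¹⁹)(8.45×10⁻⁴)) ≈ 1.13×10²⁶ m⁻³.

n ≈ 1.13×10²⁶ m⁻³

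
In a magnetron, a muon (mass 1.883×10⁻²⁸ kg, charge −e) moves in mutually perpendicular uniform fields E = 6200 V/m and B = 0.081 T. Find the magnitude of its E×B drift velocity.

The E×B drift speed is v_d = E/B.
v_d = 6200/0.081 = 7.7×10⁴ m/s.

v_d ≈ 7.7×10⁴ m/s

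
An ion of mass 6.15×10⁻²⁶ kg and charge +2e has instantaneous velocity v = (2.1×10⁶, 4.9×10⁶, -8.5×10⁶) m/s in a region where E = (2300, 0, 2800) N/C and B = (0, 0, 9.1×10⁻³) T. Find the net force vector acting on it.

F ≈ (1.50×10⁻¹⁴, -6.12×10⁻¹⁵, 8.97×10⁻¹⁶) N

v×B = (4.46×10⁴, -1.91×10⁴, 0) N/C.
E + v×B = (4.69×10⁴, -1.91×10⁴, 2800) N/C.
F = q(E + v×B) = (3.204×10⁻¹⁹ C)·(4.69×10⁴, -1.91×10⁴, 2800) = (1.50×10⁻¹⁴, -6.12×10⁻¹⁵, 8.97×10⁻¹⁶) N.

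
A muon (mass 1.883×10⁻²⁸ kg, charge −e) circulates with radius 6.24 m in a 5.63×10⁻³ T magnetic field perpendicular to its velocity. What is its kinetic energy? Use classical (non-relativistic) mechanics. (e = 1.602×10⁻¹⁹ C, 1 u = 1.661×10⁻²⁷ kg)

KE ≈ 5.25×10⁵ eV

v = |q|Br/m, then KE = ½mv² = (qBr)²/(2m).
v = (1.602×10⁻¹⁹)(5.63×10⁻³)(6.24)/1.883×10⁻²⁸ ≈ 2.989×10⁷ m/s.
KE = ½(1.883×10⁻²⁸)(2.989×10⁷)² ≈ 8.41×10⁻¹⁴ J = 5.25×10⁵ eV.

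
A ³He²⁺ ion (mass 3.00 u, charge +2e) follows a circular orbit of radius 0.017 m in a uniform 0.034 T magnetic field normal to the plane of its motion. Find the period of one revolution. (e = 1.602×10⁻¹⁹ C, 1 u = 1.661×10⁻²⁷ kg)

The cyclotron period depends only on m, q, B: T = 2πm/(|q|B).
T = 2π(4.983×10⁻²⁷)/((3.204×10⁻¹⁹)(0.034)) ≈ 2.9×10⁻⁶ s.

T ≈ 2.9×10⁻⁶ s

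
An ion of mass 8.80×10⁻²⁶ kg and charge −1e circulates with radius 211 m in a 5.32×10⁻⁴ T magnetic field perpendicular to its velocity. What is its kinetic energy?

KE ≈ 1.84×10⁻¹⁵ J

v = |q|Br/m, then KE = ½mv² = (qBr)²/(2m).
v = (1.602×10⁻¹⁹)(5.32×10⁻⁴)(211)/8.80×10⁻²⁶ ≈ 2.043×10⁵ m/s.
KE = ½(8.80×10⁻²⁶)(2.043×10⁵)² ≈ 1.84×10⁻¹⁵ J.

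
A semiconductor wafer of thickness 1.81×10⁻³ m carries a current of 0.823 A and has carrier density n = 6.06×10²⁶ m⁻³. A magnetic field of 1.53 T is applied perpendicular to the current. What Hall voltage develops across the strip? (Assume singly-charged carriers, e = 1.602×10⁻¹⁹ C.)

V_H ≈ 7.17×10⁻⁶ V

V_H = IB/(n e t).
V_H = (0.823)(1.53)/((6.06×10²⁶)(1.602×10⁻¹⁹)(1.81×10⁻³)) ≈ 7.17×10⁻⁶ V.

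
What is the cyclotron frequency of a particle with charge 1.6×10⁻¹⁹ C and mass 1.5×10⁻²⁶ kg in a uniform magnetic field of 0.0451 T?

f ≈ 7.66×10⁴ Hz

f = |q|B/(2πm).
f = (1.6×10⁻¹⁹)(0.0451)/(2π·1.5×10⁻²⁶) ≈ 7.66×10⁴ Hz.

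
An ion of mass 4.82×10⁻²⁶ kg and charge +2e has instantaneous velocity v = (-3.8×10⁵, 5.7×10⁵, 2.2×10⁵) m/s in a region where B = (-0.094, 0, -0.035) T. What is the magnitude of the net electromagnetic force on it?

v×B = (-2.00×10⁴, -3.40×10⁴, 5.36×10⁴) N/C.
F = q v×B = (3.204×10⁻¹⁹ C)·(-2.00×10⁴, -3.40×10⁴, 5.36×10⁴) = (-6.39×10⁻¹⁵, -1.09×10⁻¹⁴, 1.72×10⁻¹⁴) N.
|F| = 2.13×10⁻¹⁴ N.

|F| ≈ 2.13×10⁻¹⁴ N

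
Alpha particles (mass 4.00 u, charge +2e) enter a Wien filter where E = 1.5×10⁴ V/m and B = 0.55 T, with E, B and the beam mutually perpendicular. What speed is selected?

Straight-line motion ⇒ electric and magnetic forces cancel, so E = vB.
v = E/B = 1.5×10⁴/0.55 = 2.7×10⁴ m/s.

v = 2.7×10⁴ m/s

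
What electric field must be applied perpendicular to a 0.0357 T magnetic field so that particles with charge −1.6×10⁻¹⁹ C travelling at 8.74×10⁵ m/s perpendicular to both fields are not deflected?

E = 3.12×10⁴ V/m

For straight-line motion qE = qvB, so E = vB.
E = 8.74×10⁵ × 0.0357 = 3.12×10⁴ V/m.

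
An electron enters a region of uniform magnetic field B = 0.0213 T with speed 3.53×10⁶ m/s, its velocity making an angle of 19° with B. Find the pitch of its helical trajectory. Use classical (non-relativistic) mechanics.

v∥ = v cosθ = 3.53×10⁶·cos19° ≈ 3.338×10⁶ m/s.
T = 2πm/(|q|B) = 2π(9.109×10⁻³¹)/((1.602×10⁻¹⁹)(0.0213)) ≈ 1.677×10⁻⁹ s.
pitch = v∥ T = (3.338×10⁶)(1.677×10⁻⁹) ≈ 5.60×10⁻³ m.

p ≈ 5.60×10⁻³ m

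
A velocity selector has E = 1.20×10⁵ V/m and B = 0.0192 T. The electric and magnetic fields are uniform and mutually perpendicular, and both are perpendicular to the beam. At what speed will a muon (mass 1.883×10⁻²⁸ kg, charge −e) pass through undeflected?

Zero net Lorentz force requires |qE| = |q v×B|, i.e. E = vB.
v = E/B = 1.20×10⁵/0.0192 = 6.25×10⁶ m/s.

v = 6.25×10⁶ m/s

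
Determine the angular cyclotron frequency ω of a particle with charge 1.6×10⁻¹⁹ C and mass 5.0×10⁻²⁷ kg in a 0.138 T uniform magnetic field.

ω = |q|B/m.
ω = (1.6×10⁻¹⁹)(0.138)/5.0×10⁻²⁷ ≈ 4.42×10⁶ rad/s.

ω ≈ 4.42×10⁶ rad/s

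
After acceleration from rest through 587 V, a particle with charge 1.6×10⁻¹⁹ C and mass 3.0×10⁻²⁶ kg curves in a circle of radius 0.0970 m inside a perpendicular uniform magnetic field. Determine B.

B ≈ 0.153 T

v = √(2|q|V/m) = √(2·1.6×10⁻¹⁹·587/3.0×10⁻²⁶) ≈ 7.913×10⁴ m/s.
B = mv/(|q|r) = (3.0×10⁻²⁶)(7.913×10⁴)/((1.6×10⁻¹⁹)(0.0970)) ≈ 0.153 T.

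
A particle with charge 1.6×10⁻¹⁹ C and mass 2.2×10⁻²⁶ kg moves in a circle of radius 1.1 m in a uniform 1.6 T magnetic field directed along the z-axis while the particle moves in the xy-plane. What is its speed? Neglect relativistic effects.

From |q|vB = mv²/r, v = |q|Br/m.
v = (1.6×10⁻¹⁹)(1.6)(1.1)/2.2×10⁻²⁶ ≈ 1.3×10⁷ m/s.

v ≈ 1.3×10⁷ m/s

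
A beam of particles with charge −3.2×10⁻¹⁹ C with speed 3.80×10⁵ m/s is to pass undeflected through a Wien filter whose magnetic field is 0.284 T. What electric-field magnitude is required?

For straight-line motion qE = qvB, so E = vB.
E = 3.80×10⁵ × 0.284 = 1.08×10⁵ V/m.

E = 1.08×10⁵ V/m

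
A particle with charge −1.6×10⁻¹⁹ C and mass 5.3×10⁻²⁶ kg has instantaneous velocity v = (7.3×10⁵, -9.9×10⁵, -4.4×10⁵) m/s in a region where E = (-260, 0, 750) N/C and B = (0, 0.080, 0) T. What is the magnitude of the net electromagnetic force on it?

v×B = (3.52×10⁴, 0, 5.84×10⁴) N/C.
E + v×B = (3.49×10⁴, 0, 5.92×10⁴) N/C.
F = q(E + v×B) = (−1.6×10⁻¹⁹ C)·(3.49×10⁴, 0, 5.92×10⁴) = (-5.59×10⁻¹⁵, 0, -9.46×10⁻¹⁵) N.
|F| = 1.10×10⁻¹⁴ N.

|F| ≈ 1.10×10⁻¹⁴ N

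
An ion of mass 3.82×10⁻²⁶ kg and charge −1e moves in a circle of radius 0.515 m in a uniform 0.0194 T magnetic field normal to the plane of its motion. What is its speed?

v ≈ 4.19×10⁴ m/s

From |q|vB = mv²/r, v = |q|Br/m.
v = (1.602×10⁻¹⁹)(0.0194)(0.515)/3.82×10⁻²⁶ ≈ 4.19×10⁴ m/s.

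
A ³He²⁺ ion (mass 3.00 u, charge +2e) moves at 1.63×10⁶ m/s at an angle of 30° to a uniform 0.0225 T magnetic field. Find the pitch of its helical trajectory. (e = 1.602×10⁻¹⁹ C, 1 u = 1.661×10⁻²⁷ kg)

p ≈ 6.13 m

v∥ = v cosθ = 1.63×10⁶·cos30° ≈ 1.412×10⁶ m/s.
T = 2πm/(|q|B) = 2π(4.983×10⁻²⁷)/((3.204×10⁻¹⁹)(0.0225)) ≈ 4.343×10⁻⁶ s.
pitch = v∥ T = (1.412×10⁶)(4.343×10⁻⁶) ≈ 6.13 m.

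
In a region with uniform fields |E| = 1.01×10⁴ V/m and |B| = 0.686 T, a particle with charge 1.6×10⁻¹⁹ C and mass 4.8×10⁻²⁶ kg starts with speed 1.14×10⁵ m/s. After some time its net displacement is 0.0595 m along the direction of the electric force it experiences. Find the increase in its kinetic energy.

ΔKE ≈ 9.62×10⁻¹⁷ J

The magnetic force is always ⟂ v and does no work; only the electric force changes KE.
ΔKE = F_E · d = |q|E d = (1.6×10⁻¹⁹)(1.01×10⁴)(0.0595) ≈ 9.62×10⁻¹⁷ J.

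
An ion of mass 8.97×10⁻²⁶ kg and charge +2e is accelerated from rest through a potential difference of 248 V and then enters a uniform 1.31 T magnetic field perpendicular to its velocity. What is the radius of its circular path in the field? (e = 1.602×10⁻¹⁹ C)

Acceleration: |q|V = ½mv² ⇒ v = √(2|q|V/m) = √(2·3.204×10⁻¹⁹·248/8.97×10⁻²⁶) ≈ 4.209×10⁴ m/s.
In the field: r = mv/(|q|B) = (8.97×10⁻²⁶)(4.209×10⁴)/((3.204×10⁻¹⁹)(1.31)) ≈ 9.00×10⁻³ m.

r ≈ 9.00×10⁻³ m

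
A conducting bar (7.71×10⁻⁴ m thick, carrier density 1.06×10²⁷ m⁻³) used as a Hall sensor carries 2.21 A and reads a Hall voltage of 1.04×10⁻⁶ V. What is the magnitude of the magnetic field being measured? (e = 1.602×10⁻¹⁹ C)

From V_H = IB/(n e t), B = V_H n e t / I.
B = (1.04×10⁻⁶)(1.06×10²⁷)(1.602×10⁻¹⁹)(7.71×10⁻⁴)/2.21 ≈ 0.0616 T.

B ≈ 0.0616 T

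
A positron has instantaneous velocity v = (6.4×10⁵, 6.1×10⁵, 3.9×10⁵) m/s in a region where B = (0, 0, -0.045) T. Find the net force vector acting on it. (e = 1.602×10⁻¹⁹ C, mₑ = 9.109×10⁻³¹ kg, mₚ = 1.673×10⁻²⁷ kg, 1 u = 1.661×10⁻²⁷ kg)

F ≈ (-4.40×10⁻¹⁵, 4.61×10⁻¹⁵, 0) N

v×B = (-2.74×10⁴, 2.88×10⁴, 0) N/C.
F = q v×B = (1.602×10⁻¹⁹ C)·(-2.74×10⁴, 2.88×10⁴, 0) = (-4.40×10⁻¹⁵, 4.61×10⁻¹⁵, 0) N.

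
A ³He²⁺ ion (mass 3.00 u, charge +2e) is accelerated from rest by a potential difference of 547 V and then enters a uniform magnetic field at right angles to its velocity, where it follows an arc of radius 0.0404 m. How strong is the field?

B ≈ 0.102 T

v = √(2|q|V/m) = √(2·3.204×10⁻¹⁹·547/4.983×10⁻²⁷) ≈ 2.652×10⁵ m/s.
B = mv/(|q|r) = (4.983×10⁻²⁷)(2.652×10⁵)/((3.204×10⁻¹⁹)(0.0404)) ≈ 0.102 T.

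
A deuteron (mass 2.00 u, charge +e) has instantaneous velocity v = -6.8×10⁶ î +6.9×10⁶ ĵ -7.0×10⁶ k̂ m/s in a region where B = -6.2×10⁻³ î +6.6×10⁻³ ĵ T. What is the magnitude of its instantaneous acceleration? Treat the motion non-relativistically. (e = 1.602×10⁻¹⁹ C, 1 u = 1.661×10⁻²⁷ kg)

v×B = (4.62×10⁴, 4.34×10⁴, -2100) N/C.
F = q v×B = (1.602×10⁻¹⁹ C)·(4.62×10⁴, 4.34×10⁴, -2100) = (7.40×10⁻¹⁵, 6.95×10⁻¹⁵, -3.36×10⁻¹⁶) N.
|a| = |F|/m = 1.016×10⁻¹⁴/3.322×10⁻²⁷ ≈ 3.06×10¹² m/s².

|a| ≈ 3.06×10¹² m/s²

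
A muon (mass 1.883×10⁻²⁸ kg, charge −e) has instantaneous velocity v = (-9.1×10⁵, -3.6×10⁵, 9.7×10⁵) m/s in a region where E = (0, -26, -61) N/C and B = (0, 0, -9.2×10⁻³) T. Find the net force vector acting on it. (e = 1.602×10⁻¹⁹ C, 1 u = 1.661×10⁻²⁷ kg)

F ≈ (-5.31×10⁻¹⁶, 1.35×10⁻¹⁵, 9.77×10⁻¹⁸) N

v×B = (3310, -8370, 0) N/C.
E + v×B = (3310, -8400, -61.0) N/C.
F = q(E + v×B) = (−1.602×10⁻¹⁹ C)·(3310, -8400, -61.0) = (-5.31×10⁻¹⁶, 1.35×10⁻¹⁵, 9.77×10⁻¹⁸) N.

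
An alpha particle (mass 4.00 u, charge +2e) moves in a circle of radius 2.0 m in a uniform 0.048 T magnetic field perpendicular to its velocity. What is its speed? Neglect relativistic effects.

From |q|vB = mv²/r, v = |q|Br/m.
v = (3.204×10⁻¹⁹)(0.048)(2.0)/6.644×10⁻²⁷ ≈ 4.6×10⁶ m/s.

v ≈ 4.6×10⁶ m/s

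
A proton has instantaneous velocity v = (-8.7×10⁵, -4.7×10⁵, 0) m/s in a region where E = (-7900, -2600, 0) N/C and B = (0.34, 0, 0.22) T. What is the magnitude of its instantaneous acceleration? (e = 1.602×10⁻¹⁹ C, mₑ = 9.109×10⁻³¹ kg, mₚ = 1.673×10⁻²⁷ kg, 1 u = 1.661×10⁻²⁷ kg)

v×B = (-1.03×10⁵, 1.91×10⁵, 1.60×10⁵) N/C.
E + v×B = (-1.11×10⁵, 1.89×10⁵, 1.60×10⁵) N/C.
F = q(E + v×B) = (1.602×10⁻¹⁹ C)·(-1.11×10⁵, 1.89×10⁵, 1.60×10⁵) = (-1.78×10⁻¹⁴, 3.02×10⁻¹⁴, 2.56×10⁻¹⁴) N.
|a| = |F|/m = 4.345×10⁻¹⁴/1.673×10⁻²⁷ ≈ 2.60×10¹³ m/s².

|a| ≈ 2.60×10¹³ m/s²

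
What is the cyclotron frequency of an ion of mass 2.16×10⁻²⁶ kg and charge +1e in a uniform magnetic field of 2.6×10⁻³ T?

f ≈ 3100 Hz

f = |q|B/(2πm).
f = (1.602×10⁻¹⁹)(2.6×10⁻³)/(2π·2.16×10⁻²⁶) ≈ 3100 Hz.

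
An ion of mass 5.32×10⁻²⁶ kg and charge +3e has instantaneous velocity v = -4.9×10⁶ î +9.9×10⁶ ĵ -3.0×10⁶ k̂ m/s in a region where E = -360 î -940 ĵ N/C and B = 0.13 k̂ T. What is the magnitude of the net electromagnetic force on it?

|F| ≈ 6.90×10⁻¹³ N

v×B = (1.29×10⁶, 6.37×10⁵, 0) N/C.
E + v×B = (1.29×10⁶, 6.36×10⁵, 0) N/C.
F = q(E + v×B) = (4.806×10⁻¹⁹ C)·(1.29×10⁶, 6.36×10⁵, 0) = (6.18×10⁻¹³, 3.06×10⁻¹³, 0) N.
|F| = 6.90×10⁻¹³ N.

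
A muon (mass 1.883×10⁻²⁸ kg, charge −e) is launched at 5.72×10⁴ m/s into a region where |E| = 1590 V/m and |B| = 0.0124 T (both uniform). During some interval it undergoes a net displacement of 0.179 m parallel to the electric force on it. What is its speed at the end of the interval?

B does no work; ΔKE = |q|E d.
½mv_f² = ½mv₀² + |q|Ed = ½(1.883×10⁻²⁸)(5.72×10⁴)² + (1.602×10⁻¹⁹)(1590)(0.179) ≈ 3.080×10⁻¹⁹ J + 4.559×10⁻¹⁷ J ≈ 4.590×10⁻¹⁷ J.
v_f = √(2·4.590×10⁻¹⁷/1.883×10⁻²⁸) ≈ 6.98×10⁵ m/s.

v_f ≈ 6.98×10⁵ m/s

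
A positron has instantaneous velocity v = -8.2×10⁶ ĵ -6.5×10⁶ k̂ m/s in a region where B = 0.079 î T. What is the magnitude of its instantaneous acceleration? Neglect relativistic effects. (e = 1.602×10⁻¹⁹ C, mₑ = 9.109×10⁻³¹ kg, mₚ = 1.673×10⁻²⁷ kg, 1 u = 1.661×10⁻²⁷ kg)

|a| ≈ 1.45×10¹⁷ m/s²

v×B = (0, -5.14×10⁵, 6.48×10⁵) N/C.
F = q v×B = (1.602×10⁻¹⁹ C)·(0, -5.14×10⁵, 6.48×10⁵) = (0, -8.23×10⁻¹⁴, 1.04×10⁻¹³) N.
|a| = |F|/m = 1.324×10⁻¹³/9.109×10⁻³¹ ≈ 1.45×10¹⁷ m/s².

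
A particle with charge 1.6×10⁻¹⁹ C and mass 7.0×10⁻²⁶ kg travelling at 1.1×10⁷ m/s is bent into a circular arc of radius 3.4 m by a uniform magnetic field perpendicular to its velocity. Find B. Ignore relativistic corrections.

B ≈ 1.4 T

From |q|vB = mv²/r, B = mv/(|q|r).
B = (7.0×10⁻²⁶)(1.1×10⁷)/((1.6×10⁻¹⁹)(3.4)) ≈ 1.4 T.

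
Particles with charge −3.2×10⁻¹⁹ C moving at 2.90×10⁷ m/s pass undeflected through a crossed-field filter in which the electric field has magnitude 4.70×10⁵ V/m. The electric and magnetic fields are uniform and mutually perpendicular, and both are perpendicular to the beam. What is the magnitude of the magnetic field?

B = 0.0162 T

Balance of forces in the selector: qE = qvB ⇒ B = E/v.
B = 4.70×10⁵/2.90×10⁷ = 0.0162 T.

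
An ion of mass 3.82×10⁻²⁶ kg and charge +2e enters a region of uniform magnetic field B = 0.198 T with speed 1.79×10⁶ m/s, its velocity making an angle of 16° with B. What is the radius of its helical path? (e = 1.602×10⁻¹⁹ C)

r ≈ 0.297 m

v⊥ = v sinθ = 1.79×10⁶·sin16° ≈ 4.934×10⁵ m/s.
r = m v⊥/(|q|B) = (3.82×10⁻²⁶)(4.934×10⁵)/((3.204×10⁻¹⁹)(0.198)) ≈ 0.297 m.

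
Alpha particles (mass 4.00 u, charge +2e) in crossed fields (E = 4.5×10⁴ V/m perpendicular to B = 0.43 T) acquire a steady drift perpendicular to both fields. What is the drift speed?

In crossed fields the guiding centre drifts at v_d = |E×B|/B² = E/B, independent of charge and mass.
v_d = 4.5×10⁴/0.43 = 1.0×10⁵ m/s.

v_d ≈ 1.0×10⁵ m/s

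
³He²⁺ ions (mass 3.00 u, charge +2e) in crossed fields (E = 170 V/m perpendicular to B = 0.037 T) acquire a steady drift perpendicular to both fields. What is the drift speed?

v_d ≈ 4600 m/s

In crossed fields the guiding centre drifts at v_d = |E×B|/B² = E/B, independent of charge and mass.
v_d = 170/0.037 = 4600 m/s.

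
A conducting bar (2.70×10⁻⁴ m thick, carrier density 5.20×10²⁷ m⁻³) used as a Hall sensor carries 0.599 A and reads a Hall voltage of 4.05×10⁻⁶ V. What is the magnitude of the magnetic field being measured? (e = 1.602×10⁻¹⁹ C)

B ≈ 1.52 T

From V_H = IB/(n e t), B = V_H n e t / I.
B = (4.05×10⁻⁶)(5.20×10²⁷)(1.602×10⁻¹⁹)(2.70×10⁻⁴)/0.599 ≈ 1.52 T.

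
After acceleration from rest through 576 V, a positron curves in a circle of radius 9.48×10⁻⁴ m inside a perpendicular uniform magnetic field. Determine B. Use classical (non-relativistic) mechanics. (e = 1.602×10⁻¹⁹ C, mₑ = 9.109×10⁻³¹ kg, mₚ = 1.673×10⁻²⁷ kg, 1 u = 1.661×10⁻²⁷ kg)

v = √(2|q|V/m) = √(2·1.602×10⁻¹⁹·576/9.109×10⁻³¹) ≈ 1.423×10⁷ m/s.
B = mv/(|q|r) = (9.109×10⁻³¹)(1.423×10⁷)/((1.602×10⁻¹⁹)(9.48×10⁻⁴)) ≈ 0.0854 T.

B ≈ 0.0854 T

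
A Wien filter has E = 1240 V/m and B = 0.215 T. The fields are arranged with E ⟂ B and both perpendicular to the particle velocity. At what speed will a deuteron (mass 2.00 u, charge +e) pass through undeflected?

v = 5770 m/s

Straight-line motion ⇒ electric and magnetic forces cancel, so E = vB.
v = E/B = 1240/0.215 = 5770 m/s.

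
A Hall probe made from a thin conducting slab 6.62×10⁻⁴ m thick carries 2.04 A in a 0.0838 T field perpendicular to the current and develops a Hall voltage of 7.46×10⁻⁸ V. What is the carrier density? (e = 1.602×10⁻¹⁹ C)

n ≈ 2.16×10²⁸ m⁻³

From V_H = IB/(n e t), n = IB/(V_H e t).
n = (2.04)(0.0838)/((7.46×10⁻⁸)(1.602×10⁻¹⁹)(6.62×10⁻⁴)) ≈ 2.16×10²⁸ m⁻³.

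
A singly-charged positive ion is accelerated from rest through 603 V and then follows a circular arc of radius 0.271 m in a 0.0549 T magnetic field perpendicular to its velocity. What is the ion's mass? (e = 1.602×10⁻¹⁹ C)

m ≈ 2.94×10⁻²⁶ kg

Combine |q|V = ½mv² and r = mv/(|q|B): eliminate v to get m = qB²r²/(2V).
m = (1.602×10⁻¹⁹)(0.0549)²(0.271)²/(2·603) ≈ 2.94×10⁻²⁶ kg.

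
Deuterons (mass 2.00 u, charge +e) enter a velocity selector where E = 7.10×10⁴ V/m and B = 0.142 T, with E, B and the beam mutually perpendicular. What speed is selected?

v = 5.00×10⁵ m/s

For undeflected motion the electric and magnetic forces balance: qE = qvB.
v = E/B = 7.10×10⁴/0.142 = 5.00×10⁵ m/s.
The result is independent of the particle's charge and mass.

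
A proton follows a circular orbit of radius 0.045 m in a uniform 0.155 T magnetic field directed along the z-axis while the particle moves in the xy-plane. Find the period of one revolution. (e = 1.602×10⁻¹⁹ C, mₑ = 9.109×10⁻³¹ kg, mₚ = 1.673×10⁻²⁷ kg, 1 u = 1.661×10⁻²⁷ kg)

T ≈ 4.23×10⁻⁷ s

The cyclotron period depends only on m, q, B: T = 2πm/(|q|B).
T = 2π(1.673×10⁻²⁷)/((1.602×10⁻¹⁹)(0.155)) ≈ 4.23×10⁻⁷ s.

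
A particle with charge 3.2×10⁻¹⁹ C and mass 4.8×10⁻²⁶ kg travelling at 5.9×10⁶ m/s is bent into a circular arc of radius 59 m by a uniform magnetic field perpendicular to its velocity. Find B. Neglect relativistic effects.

From |q|vB = mv²/r, B = mv/(|q|r).
B = (4.8×10⁻²⁶)(5.9×10⁶)/((3.2×10⁻¹⁹)(59)) ≈ 0.015 T.

B ≈ 0.015 T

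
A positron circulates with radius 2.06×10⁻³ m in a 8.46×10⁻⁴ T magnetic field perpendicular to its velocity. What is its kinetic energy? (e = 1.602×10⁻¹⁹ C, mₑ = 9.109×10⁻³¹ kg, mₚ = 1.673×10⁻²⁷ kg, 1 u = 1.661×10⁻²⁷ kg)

v = |q|Br/m, then KE = ½mv² = (qBr)²/(2m).
v = (1.602×10⁻¹⁹)(8.46×10⁻⁴)(2.06×10⁻³)/9.109×10⁻³¹ ≈ 3.065×10⁵ m/s.
KE = ½(9.109×10⁻³¹)(3.065×10⁵)² ≈ 4.28×10⁻²⁰ J.

KE ≈ 4.28×10⁻²⁰ J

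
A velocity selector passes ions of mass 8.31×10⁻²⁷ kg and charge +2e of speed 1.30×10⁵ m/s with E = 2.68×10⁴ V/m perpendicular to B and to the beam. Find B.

B = 0.206 T

Balance of forces in the selector: qE = qvB ⇒ B = E/v.
B = 2.68×10⁴/1.30×10⁵ = 0.206 T.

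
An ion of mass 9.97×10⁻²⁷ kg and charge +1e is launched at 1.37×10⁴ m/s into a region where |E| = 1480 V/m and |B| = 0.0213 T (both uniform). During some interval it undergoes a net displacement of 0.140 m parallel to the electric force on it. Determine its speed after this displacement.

B does no work; ΔKE = |q|E d.
½mv_f² = ½mv₀² + |q|Ed = ½(9.97×10⁻²⁷)(1.37×10⁴)² + (1.602×10⁻¹⁹)(1480)(0.140) ≈ 9.356×10⁻¹⁹ J + 3.319×10⁻¹⁷ J ≈ 3.413×10⁻¹⁷ J.
v_f = √(2·3.413×10⁻¹⁷/9.97×10⁻²⁷) ≈ 8.27×10⁴ m/s.

v_f ≈ 8.27×10⁴ m/s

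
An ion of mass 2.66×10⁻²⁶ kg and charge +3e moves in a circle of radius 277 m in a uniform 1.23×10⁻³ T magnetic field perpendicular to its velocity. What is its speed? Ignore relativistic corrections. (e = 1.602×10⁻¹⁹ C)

v ≈ 6.16×10⁶ m/s

From |q|vB = mv²/r, v = |q|Br/m.
v = (4.806×10⁻¹⁹)(1.23×10⁻³)(277)/2.66×10⁻²⁶ ≈ 6.16×10⁶ m/s.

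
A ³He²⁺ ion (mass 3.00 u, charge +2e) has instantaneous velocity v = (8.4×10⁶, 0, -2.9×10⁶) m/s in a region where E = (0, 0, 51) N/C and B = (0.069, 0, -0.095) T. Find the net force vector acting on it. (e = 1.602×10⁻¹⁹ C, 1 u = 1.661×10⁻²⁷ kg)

F ≈ (0, 1.92×10⁻¹³, 1.63×10⁻¹⁷) N

v×B = (0, 5.98×10⁵, 0) N/C.
E + v×B = (0, 5.98×10⁵, 51.0) N/C.
F = q(E + v×B) = (3.204×10⁻¹⁹ C)·(0, 5.98×10⁵, 51.0) = (0, 1.92×10⁻¹³, 1.63×10⁻¹⁷) N.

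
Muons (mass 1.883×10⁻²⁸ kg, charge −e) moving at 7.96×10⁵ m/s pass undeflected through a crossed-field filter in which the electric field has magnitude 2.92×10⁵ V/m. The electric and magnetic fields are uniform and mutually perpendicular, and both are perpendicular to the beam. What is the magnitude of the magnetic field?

B = 0.367 T

Balance of forces in the selector: qE = qvB ⇒ B = E/v.
B = 2.92×10⁵/7.96×10⁵ = 0.367 T.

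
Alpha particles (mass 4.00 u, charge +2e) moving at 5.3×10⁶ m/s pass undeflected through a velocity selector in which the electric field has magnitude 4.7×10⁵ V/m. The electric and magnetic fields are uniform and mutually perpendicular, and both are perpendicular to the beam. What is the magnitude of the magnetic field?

B = 0.089 T

Balance of forces in the selector: qE = qvB ⇒ B = E/v.
B = 4.7×10⁵/5.3×10⁶ = 0.089 T.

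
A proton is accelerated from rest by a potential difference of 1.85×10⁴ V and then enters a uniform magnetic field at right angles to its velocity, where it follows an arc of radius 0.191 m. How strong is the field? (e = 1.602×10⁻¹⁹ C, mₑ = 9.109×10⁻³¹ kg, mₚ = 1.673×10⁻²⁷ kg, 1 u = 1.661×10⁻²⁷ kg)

v = √(2|q|V/m) = √(2·1.602×10⁻¹⁹·1.85×10⁴/1.673×10⁻²⁷) ≈ 1.882×10⁶ m/s.
B = mv/(|q|r) = (1.673×10⁻²⁷)(1.882×10⁶)/((1.602×10⁻¹⁹)(0.191)) ≈ 0.103 T.

B ≈ 0.103 T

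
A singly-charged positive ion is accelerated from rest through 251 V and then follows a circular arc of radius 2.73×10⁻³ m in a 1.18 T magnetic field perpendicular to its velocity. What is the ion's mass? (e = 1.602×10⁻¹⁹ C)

Combine |q|V = ½mv² and r = mv/(|q|B): eliminate v to get m = qB²r²/(2V).
m = (1.602×10⁻¹⁹)(1.18)²(2.73×10⁻³)²/(2·251) ≈ 3.31×10⁻²⁷ kg.

m ≈ 3.31×10⁻²⁷ kg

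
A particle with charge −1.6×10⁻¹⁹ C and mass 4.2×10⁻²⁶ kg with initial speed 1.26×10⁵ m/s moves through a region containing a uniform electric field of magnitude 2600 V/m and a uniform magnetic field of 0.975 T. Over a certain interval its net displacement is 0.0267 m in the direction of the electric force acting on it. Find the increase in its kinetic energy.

The magnetic force is always ⟂ v and does no work; only the electric force changes KE.
ΔKE = F_E · d = |q|E d = (1.6×10⁻¹⁹)(2600)(0.0267) ≈ 1.11×10⁻¹⁷ J.

ΔKE ≈ 1.11×10⁻¹⁷ J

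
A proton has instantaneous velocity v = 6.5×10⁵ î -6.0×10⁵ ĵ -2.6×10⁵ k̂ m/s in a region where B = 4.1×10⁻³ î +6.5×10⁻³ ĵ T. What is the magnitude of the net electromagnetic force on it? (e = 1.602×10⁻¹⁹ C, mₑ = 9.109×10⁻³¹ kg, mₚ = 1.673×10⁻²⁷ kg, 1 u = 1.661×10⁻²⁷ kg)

|F| ≈ 1.12×10⁻¹⁵ N

v×B = (1690, -1070, 6680) N/C.
F = q v×B = (1.602×10⁻¹⁹ C)·(1690, -1070, 6680) = (2.71×10⁻¹⁶, -1.71×10⁻¹⁶, 1.07×10⁻¹⁵) N.
|F| = 1.12×10⁻¹⁵ N.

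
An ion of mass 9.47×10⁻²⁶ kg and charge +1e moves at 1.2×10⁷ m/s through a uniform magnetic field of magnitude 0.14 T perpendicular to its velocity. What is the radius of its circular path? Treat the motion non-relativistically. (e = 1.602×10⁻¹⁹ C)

The magnetic force provides the centripetal force: |q|vB = mv²/r.
r = mv/(|q|B) = (9.47×10⁻²⁶)(1.2×10⁷)/((1.602×10⁻¹⁹)(0.14)) ≈ 51 m.

r ≈ 51 m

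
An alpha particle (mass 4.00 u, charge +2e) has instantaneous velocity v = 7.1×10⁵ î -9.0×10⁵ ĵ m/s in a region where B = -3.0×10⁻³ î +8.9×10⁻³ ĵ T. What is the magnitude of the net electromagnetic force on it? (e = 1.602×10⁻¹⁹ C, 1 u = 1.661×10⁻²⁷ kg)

|F| ≈ 1.16×10⁻¹⁵ N

v×B = (0, 0, 3620) N/C.
F = q v×B = (3.204×10⁻¹⁹ C)·(0, 0, 3620) = (0, 0, 1.16×10⁻¹⁵) N.
|F| = 1.16×10⁻¹⁵ N.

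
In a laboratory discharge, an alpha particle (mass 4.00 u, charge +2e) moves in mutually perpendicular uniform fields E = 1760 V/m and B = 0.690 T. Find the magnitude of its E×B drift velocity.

The steady drift has the magnetic force balancing the electric force, so v_d = E/B.
v_d = 1760/0.690 = 2550 m/s.

v_d ≈ 2550 m/s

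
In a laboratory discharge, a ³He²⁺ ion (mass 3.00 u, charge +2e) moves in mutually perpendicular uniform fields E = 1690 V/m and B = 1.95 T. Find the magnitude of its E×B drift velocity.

The E×B drift speed is v_d = E/B.
v_d = 1690/1.95 = 867 m/s.

v_d ≈ 867 m/s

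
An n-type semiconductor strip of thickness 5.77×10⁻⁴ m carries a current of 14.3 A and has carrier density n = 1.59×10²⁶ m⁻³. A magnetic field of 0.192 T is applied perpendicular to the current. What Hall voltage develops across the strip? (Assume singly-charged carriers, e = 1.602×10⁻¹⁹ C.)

V_H = IB/(n e t).
V_H = (14.3)(0.192)/((1.59×10²⁶)(1.602×10⁻¹⁹)(5.77×10⁻⁴)) ≈ 1.87×10⁻⁴ V.

V_H ≈ 1.87×10⁻⁴ V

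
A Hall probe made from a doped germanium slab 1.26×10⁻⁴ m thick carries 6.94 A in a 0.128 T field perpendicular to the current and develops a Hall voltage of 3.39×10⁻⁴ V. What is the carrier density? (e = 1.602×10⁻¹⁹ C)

From V_H = IB/(n e t), n = IB/(V_H e t).
n = (6.94)(0.128)/((3.39×10⁻⁴)(1.602×10⁻¹⁹)(1.26×10⁻⁴)) ≈ 1.30×10²⁶ m⁻³.

n ≈ 1.30×10²⁶ m⁻³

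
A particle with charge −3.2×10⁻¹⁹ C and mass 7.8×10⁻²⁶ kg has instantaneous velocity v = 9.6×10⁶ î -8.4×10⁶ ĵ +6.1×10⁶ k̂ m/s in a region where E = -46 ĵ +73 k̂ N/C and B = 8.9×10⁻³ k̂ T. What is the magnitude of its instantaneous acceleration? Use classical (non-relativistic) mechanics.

v×B = (-7.48×10⁴, -8.54×10⁴, 0) N/C.
E + v×B = (-7.48×10⁴, -8.55×10⁴, 73.0) N/C.
F = q(E + v×B) = (−3.2×10⁻¹⁹ C)·(-7.48×10⁴, -8.55×10⁴, 73.0) = (2.39×10⁻¹⁴, 2.74×10⁻¹⁴, -2.34×10⁻¹⁷) N.
|a| = |F|/m = 3.634×10⁻¹⁴/7.8×10⁻²⁶ ≈ 4.66×10¹¹ m/s².

|a| ≈ 4.66×10¹¹ m/s²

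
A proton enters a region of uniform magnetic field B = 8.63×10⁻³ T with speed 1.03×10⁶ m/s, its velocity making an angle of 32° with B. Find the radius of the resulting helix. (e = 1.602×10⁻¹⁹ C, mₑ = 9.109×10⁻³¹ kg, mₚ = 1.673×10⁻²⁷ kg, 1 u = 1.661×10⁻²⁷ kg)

v⊥ = v sinθ = 1.03×10⁶·sin32° ≈ 5.458×10⁵ m/s.
r = m v⊥/(|q|B) = (1.673×10⁻²⁷)(5.458×10⁵)/((1.602×10⁻¹⁹)(8.63×10⁻³)) ≈ 0.660 m.

r ≈ 0.660 m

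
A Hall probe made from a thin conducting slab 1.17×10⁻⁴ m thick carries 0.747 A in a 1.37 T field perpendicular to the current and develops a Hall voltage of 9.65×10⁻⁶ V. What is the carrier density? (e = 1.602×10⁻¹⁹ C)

n ≈ 5.66×10²⁷ m⁻³

From V_H = IB/(n e t), n = IB/(V_H e t).
n = (0.747)(1.37)/((9.65×10⁻⁶)(1.602×10⁻¹⁹)(1.17×10⁻⁴)) ≈ 5.66×10²⁷ m⁻³.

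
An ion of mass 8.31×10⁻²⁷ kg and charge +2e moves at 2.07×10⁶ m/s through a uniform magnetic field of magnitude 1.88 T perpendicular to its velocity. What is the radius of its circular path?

The magnetic force provides the centripetal force: |q|vB = mv²/r.
r = mv/(|q|B) = (8.31×10⁻²⁷)(2.07×10⁶)/((3.204×10⁻¹⁹)(1.88)) ≈ 0.0286 m.

r ≈ 0.0286 m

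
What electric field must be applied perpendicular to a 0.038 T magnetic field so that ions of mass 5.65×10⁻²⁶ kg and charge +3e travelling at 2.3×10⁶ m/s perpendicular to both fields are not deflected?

For straight-line motion qE = qvB, so E = vB.
E = 2.3×10⁶ × 0.038 = 8.7×10⁴ V/m.

E = 8.7×10⁴ V/m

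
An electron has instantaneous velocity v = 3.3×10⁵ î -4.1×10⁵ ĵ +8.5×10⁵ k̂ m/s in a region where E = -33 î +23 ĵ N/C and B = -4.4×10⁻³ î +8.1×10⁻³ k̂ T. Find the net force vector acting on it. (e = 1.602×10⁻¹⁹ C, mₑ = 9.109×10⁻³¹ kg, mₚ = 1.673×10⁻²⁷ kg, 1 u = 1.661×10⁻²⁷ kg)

F ≈ (5.37×10⁻¹⁶, 1.02×10⁻¹⁵, 2.89×10⁻¹⁶) N

v×B = (-3320, -6410, -1800) N/C.
E + v×B = (-3350, -6390, -1800) N/C.
F = q(E + v×B) = (−1.602×10⁻¹⁹ C)·(-3350, -6390, -1800) = (5.37×10⁻¹⁶, 1.02×10⁻¹⁵, 2.89×10⁻¹⁶) N.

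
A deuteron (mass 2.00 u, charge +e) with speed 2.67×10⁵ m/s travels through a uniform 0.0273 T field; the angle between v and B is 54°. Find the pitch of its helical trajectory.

v∥ = v cosθ = 2.67×10⁵·cos54° ≈ 1.569×10⁵ m/s.
T = 2πm/(|q|B) = 2π(3.322×10⁻²⁷)/((1.602×10⁻¹⁹)(0.0273)) ≈ 4.773×10⁻⁶ s.
pitch = v∥ T = (1.569×10⁵)(4.773×10⁻⁶) ≈ 0.749 m.

p ≈ 0.749 m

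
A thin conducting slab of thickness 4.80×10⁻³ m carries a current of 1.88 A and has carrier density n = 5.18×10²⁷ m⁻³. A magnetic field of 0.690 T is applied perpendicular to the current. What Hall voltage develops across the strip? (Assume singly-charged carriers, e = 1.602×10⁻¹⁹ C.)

V_H = IB/(n e t).
V_H = (1.88)(0.690)/((5.18×10²⁷)(1.602×10⁻¹⁹)(4.80×10⁻³)) ≈ 3.26×10⁻⁷ V.

V_H ≈ 3.26×10⁻⁷ V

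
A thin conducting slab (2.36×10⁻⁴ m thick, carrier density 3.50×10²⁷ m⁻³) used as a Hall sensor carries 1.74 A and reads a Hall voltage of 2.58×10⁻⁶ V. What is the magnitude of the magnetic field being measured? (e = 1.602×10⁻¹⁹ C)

From V_H = IB/(n e t), B = V_H n e t / I.
B = (2.58×10⁻⁶)(3.50×10²⁷)(1.602×10⁻¹⁹)(2.36×10⁻⁴)/1.74 ≈ 0.196 T.

B ≈ 0.196 T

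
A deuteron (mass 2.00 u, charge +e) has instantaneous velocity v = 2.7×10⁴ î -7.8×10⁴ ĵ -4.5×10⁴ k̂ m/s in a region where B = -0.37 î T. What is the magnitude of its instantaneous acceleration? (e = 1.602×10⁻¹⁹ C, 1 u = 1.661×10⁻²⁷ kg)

|a| ≈ 1.61×10¹² m/s²

v×B = (0, 1.66×10⁴, -2.89×10⁴) N/C.
F = q v×B = (1.602×10⁻¹⁹ C)·(0, 1.66×10⁴, -2.89×10⁴) = (0, 2.67×10⁻¹⁵, -4.62×10⁻¹⁵) N.
|a| = |F|/m = 5.338×10⁻¹⁵/3.322×10⁻²⁷ ≈ 1.61×10¹² m/s².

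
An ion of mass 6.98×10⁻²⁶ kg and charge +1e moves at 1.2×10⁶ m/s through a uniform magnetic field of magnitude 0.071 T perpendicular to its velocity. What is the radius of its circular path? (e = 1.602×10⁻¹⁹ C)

The magnetic force provides the centripetal force: |q|vB = mv²/r.
r = mv/(|q|B) = (6.98×10⁻²⁶)(1.2×10⁶)/((1.602×10⁻¹⁹)(0.071)) ≈ 7.4 m.

r ≈ 7.4 m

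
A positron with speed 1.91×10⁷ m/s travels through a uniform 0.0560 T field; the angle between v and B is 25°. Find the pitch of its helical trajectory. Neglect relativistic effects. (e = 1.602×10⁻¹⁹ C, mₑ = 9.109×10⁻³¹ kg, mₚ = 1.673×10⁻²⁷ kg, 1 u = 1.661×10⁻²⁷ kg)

v∥ = v cosθ = 1.91×10⁷·cos25° ≈ 1.731×10⁷ m/s.
T = 2πm/(|q|B) = 2π(9.109×10⁻³¹)/((1.602×10⁻¹⁹)(0.0560)) ≈ 6.380×10⁻¹⁰ s.
pitch = v∥ T = (1.731×10⁷)(6.380×10⁻¹⁰) ≈ 0.0110 m.

p ≈ 0.0110 m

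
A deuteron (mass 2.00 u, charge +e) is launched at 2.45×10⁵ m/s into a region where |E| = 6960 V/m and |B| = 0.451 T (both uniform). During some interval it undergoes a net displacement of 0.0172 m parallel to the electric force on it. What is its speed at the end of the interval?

v_f ≈ 2.68×10⁵ m/s

B does no work; ΔKE = |q|E d.
½mv_f² = ½mv₀² + |q|Ed = ½(3.322×10⁻²⁷)(2.45×10⁵)² + (1.602×10⁻¹⁹)(6960)(0.0172) ≈ 9.970×10⁻¹⁷ J + 1.918×10⁻¹⁷ J ≈ 1.189×10⁻¹⁶ J.
v_f = √(2·1.189×10⁻¹⁶/3.322×10⁻²⁷) ≈ 2.68×10⁵ m/s.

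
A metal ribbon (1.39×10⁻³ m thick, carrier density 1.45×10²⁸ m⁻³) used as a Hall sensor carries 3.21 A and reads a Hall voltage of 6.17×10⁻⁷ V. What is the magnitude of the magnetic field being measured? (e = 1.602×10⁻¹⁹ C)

B ≈ 0.621 T

From V_H = IB/(n e t), B = V_H n e t / I.
B = (6.17×10⁻⁷)(1.45×10²⁸)(1.602×10⁻¹⁹)(1.39×10⁻³)/3.21 ≈ 0.621 T.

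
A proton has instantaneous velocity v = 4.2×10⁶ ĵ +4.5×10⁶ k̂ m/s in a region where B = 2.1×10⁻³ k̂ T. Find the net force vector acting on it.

v×B = (8820, 0, 0) N/C.
F = q v×B = (1.602×10⁻¹⁹ C)·(8820, 0, 0) = (1.41×10⁻¹⁵, 0, 0) N.

F ≈ (1.41×10⁻¹⁵, 0, 0) N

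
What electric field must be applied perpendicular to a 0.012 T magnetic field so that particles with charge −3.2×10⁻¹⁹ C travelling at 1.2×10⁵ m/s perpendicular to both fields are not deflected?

E = 1400 V/m

For straight-line motion qE = qvB, so E = vB.
E = 1.2×10⁵ × 0.012 = 1400 V/m.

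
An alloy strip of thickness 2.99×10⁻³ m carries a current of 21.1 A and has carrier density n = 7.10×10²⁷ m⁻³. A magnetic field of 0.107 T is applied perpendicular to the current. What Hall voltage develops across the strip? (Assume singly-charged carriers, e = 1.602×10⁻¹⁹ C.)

V_H = IB/(n e t).
V_H = (21.1)(0.107)/((7.10×10²⁷)(1.602×10⁻¹⁹)(2.99×10⁻³)) ≈ 6.64×10⁻⁷ V.

V_H ≈ 6.64×10⁻⁷ V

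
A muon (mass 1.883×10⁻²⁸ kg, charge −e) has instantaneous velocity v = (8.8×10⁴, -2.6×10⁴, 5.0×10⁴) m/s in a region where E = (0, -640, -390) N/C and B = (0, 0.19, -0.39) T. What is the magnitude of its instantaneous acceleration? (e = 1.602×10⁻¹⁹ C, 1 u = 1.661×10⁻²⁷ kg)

v×B = (640, 3.43×10⁴, 1.67×10⁴) N/C.
E + v×B = (640, 3.37×10⁴, 1.63×10⁴) N/C.
F = q(E + v×B) = (−1.602×10⁻¹⁹ C)·(640, 3.37×10⁴, 1.63×10⁴) = (-1.03×10⁻¹⁶, -5.40×10⁻¹⁵, -2.62×10⁻¹⁵) N.
|a| = |F|/m = 5.997×10⁻¹⁵/1.883×10⁻²⁸ ≈ 3.18×10¹³ m/s².

|a| ≈ 3.18×10¹³ m/s²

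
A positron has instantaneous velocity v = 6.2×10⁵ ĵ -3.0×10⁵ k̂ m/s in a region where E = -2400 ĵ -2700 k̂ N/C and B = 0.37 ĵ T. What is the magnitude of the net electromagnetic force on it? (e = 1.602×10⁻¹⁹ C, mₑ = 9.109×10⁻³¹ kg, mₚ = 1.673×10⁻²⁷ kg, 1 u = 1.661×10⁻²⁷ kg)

|F| ≈ 1.78×10⁻¹⁴ N

v×B = (1.11×10⁵, 0, 0) N/C.
E + v×B = (1.11×10⁵, -2400, -2700) N/C.
F = q(E + v×B) = (1.602×10⁻¹⁹ C)·(1.11×10⁵, -2400, -2700) = (1.78×10⁻¹⁴, -3.84×10⁻¹⁶, -4.33×10⁻¹⁶) N.
|F| = 1.78×10⁻¹⁴ N.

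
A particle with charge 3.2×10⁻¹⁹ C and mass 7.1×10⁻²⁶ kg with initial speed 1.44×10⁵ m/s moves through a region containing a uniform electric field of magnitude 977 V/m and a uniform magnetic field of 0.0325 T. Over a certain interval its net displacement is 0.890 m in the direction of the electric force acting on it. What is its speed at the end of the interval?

v_f ≈ 1.69×10⁵ m/s

B does no work; ΔKE = |q|E d.
½mv_f² = ½mv₀² + |q|Ed = ½(7.1×10⁻²⁶)(1.44×10⁵)² + (3.2×10⁻¹⁹)(977)(0.890) ≈ 7.361×10⁻¹⁶ J + 2.782×10⁻¹⁶ J ≈ 1.014×10⁻¹⁵ J.
v_f = √(2·1.014×10⁻¹⁵/7.1×10⁻²⁶) ≈ 1.69×10⁵ m/s.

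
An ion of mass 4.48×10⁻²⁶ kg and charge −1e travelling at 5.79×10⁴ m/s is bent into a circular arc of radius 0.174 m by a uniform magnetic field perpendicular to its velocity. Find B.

From |q|vB = mv²/r, B = mv/(|q|r).
B = (4.48×10⁻²⁶)(5.79×10⁴)/((1.602×10⁻¹⁹)(0.174)) ≈ 0.0931 T.

B ≈ 0.0931 T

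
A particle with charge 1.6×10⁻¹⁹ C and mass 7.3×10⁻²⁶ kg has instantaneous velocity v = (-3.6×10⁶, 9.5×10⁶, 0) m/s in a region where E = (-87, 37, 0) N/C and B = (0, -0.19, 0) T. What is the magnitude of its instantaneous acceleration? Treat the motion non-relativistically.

v×B = (0, 0, 6.84×10⁵) N/C.
E + v×B = (-87.0, 37.0, 6.84×10⁵) N/C.
F = q(E + v×B) = (1.6×10⁻¹⁹ C)·(-87.0, 37.0, 6.84×10⁵) = (-1.39×10⁻¹⁷, 5.92×10⁻¹⁸, 1.09×10⁻¹³) N.
|a| = |F|/m = 1.094×10⁻¹³/7.3×10⁻²⁶ ≈ 1.50×10¹² m/s².

|a| ≈ 1.50×10¹² m/s²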